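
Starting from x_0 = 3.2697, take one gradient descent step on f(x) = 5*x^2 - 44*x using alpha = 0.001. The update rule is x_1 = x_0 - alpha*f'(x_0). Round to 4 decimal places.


We compute the gradient at x_0 and apply the update.
f'(x) = 10*x - 44
f'(3.2697) = 10*3.2697 - 44 = -11.303
x_1 = 3.2697 - 0.001*-11.303 = 3.281


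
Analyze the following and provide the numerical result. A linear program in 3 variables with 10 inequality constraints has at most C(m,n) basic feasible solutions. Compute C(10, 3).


Each vertex corresponds to some choice of n active constraints out of m, so the number of vertices is at most C(m, n) = m! / (n!(m-n)!).
m = 10, n = 3
Numerator: 10 * 9 * 8
Denominator: 3! = 6
C(10, 3) = 120


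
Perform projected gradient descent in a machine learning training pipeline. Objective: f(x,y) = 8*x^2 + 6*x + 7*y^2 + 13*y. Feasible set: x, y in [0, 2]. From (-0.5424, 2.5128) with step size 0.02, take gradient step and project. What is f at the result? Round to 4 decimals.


Step 1: Compute gradient at (-0.5424, 2.5128).
grad_x = 2*8*-0.5424 + 6 = -2.6784
grad_y = 2*7*2.5128 + 13 = 48.1792
Step 2: Gradient step.
x_raw = -0.5424 - 0.02*-2.6784 = -0.4888
y_raw = 2.5128 - 0.02*48.1792 = 1.5492
Step 3: Project onto [0, 2].
x_proj = clip(-0.4888) = 0.0
y_proj = clip(1.5492) = 1.5492
Step 4: Evaluate f.
f(0.0, 1.5492) = 36.9403


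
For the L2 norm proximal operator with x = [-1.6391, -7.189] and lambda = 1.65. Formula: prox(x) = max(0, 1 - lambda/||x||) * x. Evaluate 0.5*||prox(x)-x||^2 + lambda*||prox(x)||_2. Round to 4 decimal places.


Step 1: Compute ||x||.
||x|| = 7.3735
Step 2: Compute scaling factor.
scale = max(0, 1 - 1.65/7.3735) = 0.7762
Step 3: prox(x) = [-1.2723, -5.5803]
||prox(x)|| = 5.7235
Step 4: Proximal objective.
0.5*||prox-x||^2 = 1.3613
lambda*||prox|| = 9.4438
Total = 10.805


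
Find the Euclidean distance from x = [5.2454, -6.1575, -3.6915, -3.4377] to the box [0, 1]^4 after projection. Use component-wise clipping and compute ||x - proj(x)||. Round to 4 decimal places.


Project each component onto [0, 1].
clip(5.2454) = 1.0, clip(-6.1575) = 0.0, clip(-3.6915) = 0.0, clip(-3.4377) = 0.0
Projection = [1.0, 0.0, 0.0, 0.0]
Squared diffs: [18.0234, 37.9148, 13.6272, 11.8178]
Distance = sqrt(81.3832) = 9.0213


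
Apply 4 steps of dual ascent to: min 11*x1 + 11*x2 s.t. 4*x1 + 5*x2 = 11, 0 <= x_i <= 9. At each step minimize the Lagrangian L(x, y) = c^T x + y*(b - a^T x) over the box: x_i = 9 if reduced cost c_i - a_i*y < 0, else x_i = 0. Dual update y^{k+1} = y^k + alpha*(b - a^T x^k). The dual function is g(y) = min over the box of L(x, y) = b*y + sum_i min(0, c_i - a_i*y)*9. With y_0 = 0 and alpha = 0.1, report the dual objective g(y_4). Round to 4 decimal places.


Dual ascent for LP: min 11*x1 + 11*x2, 4*x1 + 5*x2 = 11, 0 <= x_i <= 9
Step 1: y^k = 0.0, reduced costs: (11.0, 11.0)
  x^k = (0.0, 0.0), subgradient = b - a^T x = 11.0
  y^{k+1} = 0.0 + 0.1*11.0 = 1.1
Step 2: y^k = 1.1, reduced costs: (6.6, 5.5)
  x^k = (0.0, 0.0), subgradient = b - a^T x = 11.0
  y^{k+1} = 1.1 + 0.1*11.0 = 2.2
Step 3: y^k = 2.2, reduced costs: (2.2, 0.0)
  x^k = (0.0, 0.0), subgradient = b - a^T x = 11.0
  y^{k+1} = 2.2 + 0.1*11.0 = 3.3
Step 4: y^k = 3.3, reduced costs: (-2.2, -5.5)
  x^k = (9.0, 9.0), subgradient = b - a^T x = -70.0
  y^{k+1} = 3.3 + 0.1*-70.0 = -3.7
Dual objective at y_4 = -3.7: reduced costs (25.8, 29.5), box minimizer x = (0.0, 0.0)
g(y_4) = b*y + (c1 - a1*y)*x1 + (c2 - a2*y)*x2 = 11*(-3.7) + 25.8*0.0 + 29.5*0.0 = -40.7 + 0.0 + 0.0 = -40.7


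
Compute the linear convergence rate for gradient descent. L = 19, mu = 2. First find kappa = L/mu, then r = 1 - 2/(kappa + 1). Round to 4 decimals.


Step 1: Compute the condition number.
kappa = L/mu = 19/2 = 9.5
Step 2: Compute the convergence rate.
r = 1 - 2/(kappa + 1) = 1 - 2*mu/(L + mu) = (L - mu)/(L + mu) = 17/21 = 0.8095


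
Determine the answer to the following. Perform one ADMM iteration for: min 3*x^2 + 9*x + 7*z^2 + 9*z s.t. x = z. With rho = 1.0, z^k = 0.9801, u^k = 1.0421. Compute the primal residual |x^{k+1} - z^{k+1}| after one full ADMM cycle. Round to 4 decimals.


ADMM iteration with rho = 1.0, z^k = 0.9801, u^k = 1.0421
Step 1: x-update.
Minimize 3*x^2 + 9*x + (1.0/2)*(x - 0.9801 + 1.0421)^2
FOC: (2*3 + 1.0)*x = -9 + 1.0*(0.9801 - 1.0421)
x^{k+1} = -1.2946
Step 2: z-update.
Minimize 7*z^2 + 9*z + (1.0/2)*(-1.2946 - z + 1.0421)^2
FOC: (2*7 + 1.0)*z = -9 + 1.0*(-1.2946 + 1.0421)
z^{k+1} = -0.6168
Step 3: u-update.
u^{k+1} = 1.0421 - 1.2946 + 0.6168 = 0.3644
Step 4: Primal residual = |-1.2946 + 0.6168| = 0.6777


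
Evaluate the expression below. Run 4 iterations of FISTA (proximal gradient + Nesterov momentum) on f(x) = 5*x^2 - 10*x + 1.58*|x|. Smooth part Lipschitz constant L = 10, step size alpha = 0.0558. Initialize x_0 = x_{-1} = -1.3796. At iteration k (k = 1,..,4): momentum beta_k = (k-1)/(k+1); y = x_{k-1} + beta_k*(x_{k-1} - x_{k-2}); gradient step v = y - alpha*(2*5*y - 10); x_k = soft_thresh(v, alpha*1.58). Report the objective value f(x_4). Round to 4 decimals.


FISTA on f(x) = 5*x^2 - 10*x + 1.58*|x|
L = 10, alpha = 0.0558
Iteration 1: beta = 0.0, y = -1.3796 + 0.0*(-1.3796 + 1.3796) = -1.3796
  grad(y) = -23.796, v = y - alpha*grad = -0.0518
  prox(v) = soft_thresh(-0.0518, 0.0882) = 0.0
Iteration 2: beta = 0.3333, y = 0.0 + 0.3333*(0.0 + 1.3796) = 0.4599
  grad(y) = -5.4013, v = y - alpha*grad = 0.7613
  prox(v) = soft_thresh(0.7613, 0.0882) = 0.6731
Iteration 3: beta = 0.5, y = 0.6731 + 0.5*(0.6731 - 0.0) = 1.0096
  grad(y) = 0.0965, v = y - alpha*grad = 1.0043
  prox(v) = soft_thresh(1.0043, 0.0882) = 0.9161
Iteration 4: beta = 0.6, y = 0.9161 + 0.6*(0.9161 - 0.6731) = 1.0619
  grad(y) = 0.619, v = y - alpha*grad = 1.0274
  prox(v) = soft_thresh(1.0274, 0.0882) = 0.9392
f(x_4) = 5*0.9392^2 - 10*0.9392 + 1.58*|0.9392| = -3.4976


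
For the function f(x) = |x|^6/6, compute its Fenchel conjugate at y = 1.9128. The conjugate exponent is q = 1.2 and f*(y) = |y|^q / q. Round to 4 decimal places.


The conjugate exponent q satisfies 1/p + 1/q = 1.
p = 6, so q = 6/(6 - 1) = 1.2
|y|^q = 1.9128^1.2 = 2.1777
f*(1.9128) = 2.1777 / 1.2 = 1.8148


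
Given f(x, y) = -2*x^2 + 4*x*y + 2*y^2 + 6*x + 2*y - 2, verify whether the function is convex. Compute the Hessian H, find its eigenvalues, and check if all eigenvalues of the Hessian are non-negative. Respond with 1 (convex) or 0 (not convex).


The Hessian of f(x,y) = -2*x^2 + 4*x*y + 2*y^2 + 6*x + 2*y - 2 is:
H = [[-4, 4], [4, 4]]
Trace = -4 + 4 = 0
Determinant = -4*4 - (4)^2 = -32
Discriminant = (0)^2 - 4*-32 = 128.0
Eigenvalues: lambda_1 = -5.6569, lambda_2 = 5.6569
The function is not convex.

0


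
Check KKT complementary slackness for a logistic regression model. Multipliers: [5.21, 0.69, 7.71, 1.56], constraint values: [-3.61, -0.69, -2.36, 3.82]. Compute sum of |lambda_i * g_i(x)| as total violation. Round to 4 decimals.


KKT complementary slackness check:
lambda_1 * g_1 = 5.21 * -3.61 = -18.8081
lambda_2 * g_2 = 0.69 * -0.69 = -0.4761
lambda_3 * g_3 = 7.71 * -2.36 = -18.1956
lambda_4 * g_4 = 1.56 * 3.82 = 5.9592
Total violation = 18.8081 + 0.4761 + 18.1956 + 5.9592 = 43.439


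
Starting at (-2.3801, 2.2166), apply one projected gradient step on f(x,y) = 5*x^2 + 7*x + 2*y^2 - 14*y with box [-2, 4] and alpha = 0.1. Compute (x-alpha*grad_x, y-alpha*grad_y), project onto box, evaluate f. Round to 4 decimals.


Step 1: Compute gradient at (-2.3801, 2.2166).
grad_x = 2*5*-2.3801 + 7 = -16.801
grad_y = 2*2*2.2166 - 14 = -5.1336
Step 2: Gradient step.
x_raw = -2.3801 - 0.1*-16.801 = -0.7
y_raw = 2.2166 - 0.1*-5.1336 = 2.73
Step 3: Project onto [-2, 4].
x_proj = clip(-0.7) = -0.7
y_proj = clip(2.73) = 2.73
Step 4: Evaluate f.
f(-0.7, 2.73) = -25.7641


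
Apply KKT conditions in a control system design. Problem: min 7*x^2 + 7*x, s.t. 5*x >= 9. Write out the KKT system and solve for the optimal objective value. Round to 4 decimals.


Step 1: Try lambda = 0 (constraint inactive).
x_unc = -7/(2*7) = -0.5
Check: 5*-0.5 = -2.5 < 9 -- violated!
Step 2: Constraint must be active: 5*x = 9
x* = 9/5 = 1.8
lambda = (2*7*1.8 + 7)/5 = 6.44
Step 3: Compute optimal value.
f(x*) = 7*1.8^2 + 7*1.8 = 35.28


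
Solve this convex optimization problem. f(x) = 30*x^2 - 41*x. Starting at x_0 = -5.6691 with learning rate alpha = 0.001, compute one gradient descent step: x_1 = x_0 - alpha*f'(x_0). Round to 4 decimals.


We compute the gradient at x_0 and apply the update.
f'(x) = 60*x - 41
f'(-5.6691) = 60*-5.6691 - 41 = -381.146
x_1 = -5.6691 - 0.001*-381.146 = -5.288


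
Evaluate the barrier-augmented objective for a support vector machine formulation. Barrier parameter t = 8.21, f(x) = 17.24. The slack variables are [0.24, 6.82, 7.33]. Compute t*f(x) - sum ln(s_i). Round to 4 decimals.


Step 1: Compute log-barrier.
ln values: [-1.4271, 1.9199, 1.992]
phi = -(-1.4271 + 1.9199 + 1.992) = -2.4847
Step 2: Compute augmented objective.
t*f(x) = 8.21*17.24 = 141.5404
Total = 141.5404 - 2.4847 = 139.0557


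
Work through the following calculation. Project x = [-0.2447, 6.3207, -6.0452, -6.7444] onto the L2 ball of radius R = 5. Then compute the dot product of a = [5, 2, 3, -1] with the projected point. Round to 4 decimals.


Step 1: Compute ||x|| (intermediates to 6 decimals).
||x|| = sqrt((-0.2447)^2 + 6.3207^2 + (-6.0452)^2 + (-6.7444)^2) = 11.047285
Step 2: Project.
Since ||x|| > R, scale = R/||x|| = 5/11.047285 = 0.4526, proj(x) = scale * x
proj(x) = [-0.110751, 2.860749, -2.736058, -3.052515]
Step 3: Dot product.
a^T * proj(x) = 5*(-0.110751) + 2*2.860749 + 3*(-2.736058) - 1*(-3.052515) = 0.0121


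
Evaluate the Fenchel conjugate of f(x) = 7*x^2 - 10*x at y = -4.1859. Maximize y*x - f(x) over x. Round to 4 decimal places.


f*(y) = sup_x {y*x - a*x^2 - b*x} = sup_x {(y-b)*x - a*x^2}
FOC: (y - b) - 2a*x = 0 => x* = (y - b)/(2a)
x* = (-4.1859 + 10)/(2*7) = 0.4153
f*(-4.1859) = (y-b)^2/(4a) = (-4.1859 + 10)^2/(4*7)
= 33.8038/28 = 1.2073


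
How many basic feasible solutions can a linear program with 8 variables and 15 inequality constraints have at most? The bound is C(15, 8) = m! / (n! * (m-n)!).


Each vertex corresponds to some choice of n active constraints out of m, so the number of vertices is at most C(m, n) = m! / (n!(m-n)!).
m = 15, n = 8
Numerator: 15 * 14 * 13 * 12 * 11 * 10 * 9 * 8
Denominator: 8! = 40320
C(15, 8) = 6435


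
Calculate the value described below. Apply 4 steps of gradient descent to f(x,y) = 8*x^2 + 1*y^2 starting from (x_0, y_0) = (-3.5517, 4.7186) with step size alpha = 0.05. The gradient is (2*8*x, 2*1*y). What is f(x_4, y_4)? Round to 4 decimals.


Gradient descent on f(x,y) = 8*x^2 + 1*y^2.
Starting point: (-3.5517, 4.7186), alpha = 0.05
Step 1: grad_x = 2*8*-3.5517 = -56.8272, grad_y = 2*1*4.7186 = 9.4372
  x_1 = -3.5517 - 0.05*-56.8272 = -0.7103
  y_1 = 4.7186 - 0.05*9.4372 = 4.2467
Step 2: grad_x = 2*8*-0.7103 = -11.3654, grad_y = 2*1*4.2467 = 8.4935
  x_2 = -0.7103 - 0.05*-11.3654 = -0.1421
  y_2 = 4.2467 - 0.05*8.4935 = 3.8221
Step 3: grad_x = 2*8*-0.1421 = -2.2731, grad_y = 2*1*3.8221 = 7.6441
  x_3 = -0.1421 - 0.05*-2.2731 = -0.0284
  y_3 = 3.8221 - 0.05*7.6441 = 3.4399
Step 4: grad_x = 2*8*-0.0284 = -0.4546, grad_y = 2*1*3.4399 = 6.8797
  x_4 = -0.0284 - 0.05*-0.4546 = -0.0057
  y_4 = 3.4399 - 0.05*6.8797 = 3.0959
f(-0.0057, 3.0959) = 8*(-0.0057)^2 + 1*3.0959^2 = 9.5847


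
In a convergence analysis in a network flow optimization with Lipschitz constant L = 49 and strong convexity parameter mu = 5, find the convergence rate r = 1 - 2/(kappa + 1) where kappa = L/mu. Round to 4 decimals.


Step 1: Compute the condition number.
kappa = L/mu = 49/5 = 9.8
Step 2: Compute the convergence rate.
r = 1 - 2/(kappa + 1) = 1 - 2*mu/(L + mu) = (L - mu)/(L + mu) = 44/54 = 0.8148


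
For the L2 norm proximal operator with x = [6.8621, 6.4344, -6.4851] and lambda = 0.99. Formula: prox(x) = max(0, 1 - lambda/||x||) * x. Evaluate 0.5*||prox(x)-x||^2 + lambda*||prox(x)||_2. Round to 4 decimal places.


Step 1: Compute ||x||.
||x|| = 11.4257
Step 2: Compute scaling factor.
scale = max(0, 1 - 0.99/11.4257) = 0.9134
Step 3: prox(x) = [6.2675, 5.8769, -5.9232]
||prox(x)|| = 10.4357
Step 4: Proximal objective.
0.5*||prox-x||^2 = 0.4901
lambda*||prox|| = 10.3313
Total = 10.8214


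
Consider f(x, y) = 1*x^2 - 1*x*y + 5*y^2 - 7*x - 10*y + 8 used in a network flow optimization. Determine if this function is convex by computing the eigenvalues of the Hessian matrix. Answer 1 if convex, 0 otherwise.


The Hessian of f(x,y) = 1*x^2 - 1*x*y + 5*y^2 - 7*x - 10*y + 8 is:
H = [[2, -1], [-1, 10]]
Trace = 2 + 10 = 12
Determinant = 2*10 - (-1)^2 = 19
Discriminant = (12)^2 - 4*19 = 68.0
Eigenvalues: lambda_1 = 1.8769, lambda_2 = 10.1231
The function is convex.

1


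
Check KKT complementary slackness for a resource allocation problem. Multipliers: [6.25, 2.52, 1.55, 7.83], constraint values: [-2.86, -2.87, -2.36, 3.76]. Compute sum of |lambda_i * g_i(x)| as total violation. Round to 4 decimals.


KKT complementary slackness check:
lambda_1 * g_1 = 6.25 * -2.86 = -17.875
lambda_2 * g_2 = 2.52 * -2.87 = -7.2324
lambda_3 * g_3 = 1.55 * -2.36 = -3.658
lambda_4 * g_4 = 7.83 * 3.76 = 29.4408
Total violation = 17.875 + 7.2324 + 3.658 + 29.4408 = 58.2062


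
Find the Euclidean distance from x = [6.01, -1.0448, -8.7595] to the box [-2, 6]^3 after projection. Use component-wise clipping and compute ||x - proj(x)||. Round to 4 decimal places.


Project each component onto [-2, 6].
clip(6.01) = 6.0, clip(-1.0448) = -1.0448, clip(-8.7595) = -2.0
Projection = [6.0, -1.0448, -2.0]
Squared diffs: [0.0001, 0.0, 45.6908]
Distance = sqrt(45.6909) = 6.7595


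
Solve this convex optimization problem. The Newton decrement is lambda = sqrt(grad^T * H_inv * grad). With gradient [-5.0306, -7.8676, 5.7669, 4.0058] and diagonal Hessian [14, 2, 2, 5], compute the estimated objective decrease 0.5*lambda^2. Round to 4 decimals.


Step 1: H is diagonal, so H^(-1) * g = [-0.3593, -3.9338, 2.8835, 0.8012].
Step 2: g^T H^(-1) g = sum_i g_i^2 / H_ii
  = (-5.0306)^2/14 + (-7.8676)^2/2 + (5.7669)^2/2 + (4.0058)^2/5
  = 1.8076 + 30.9496 + 16.6286 + 3.2093 = 52.5951
Step 3: Objective decrease = 0.5 * g^T H^(-1) g = 26.2975


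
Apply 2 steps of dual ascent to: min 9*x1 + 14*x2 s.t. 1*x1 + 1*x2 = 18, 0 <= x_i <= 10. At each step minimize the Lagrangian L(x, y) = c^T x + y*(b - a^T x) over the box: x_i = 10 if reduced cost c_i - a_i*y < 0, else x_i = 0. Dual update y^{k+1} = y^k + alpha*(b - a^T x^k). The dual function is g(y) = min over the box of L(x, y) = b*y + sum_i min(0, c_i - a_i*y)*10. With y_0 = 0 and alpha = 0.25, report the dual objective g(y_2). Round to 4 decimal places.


Dual ascent for LP: min 9*x1 + 14*x2, 1*x1 + 1*x2 = 18, 0 <= x_i <= 10
Step 1: y^k = 0.0, reduced costs: (9.0, 14.0)
  x^k = (0.0, 0.0), subgradient = b - a^T x = 18.0
  y^{k+1} = 0.0 + 0.25*18.0 = 4.5
Step 2: y^k = 4.5, reduced costs: (4.5, 9.5)
  x^k = (0.0, 0.0), subgradient = b - a^T x = 18.0
  y^{k+1} = 4.5 + 0.25*18.0 = 9.0
Dual objective at y_2 = 9.0: reduced costs (0.0, 5.0), box minimizer x = (0.0, 0.0)
g(y_2) = b*y + (c1 - a1*y)*x1 + (c2 - a2*y)*x2 = 18*9.0 + 0.0*0.0 + 5.0*0.0 = 162.0 + 0.0 + 0.0 = 162.0


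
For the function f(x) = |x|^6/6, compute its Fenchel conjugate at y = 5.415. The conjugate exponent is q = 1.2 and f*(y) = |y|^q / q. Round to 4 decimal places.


The conjugate exponent q satisfies 1/p + 1/q = 1.
p = 6, so q = 6/(6 - 1) = 1.2
|y|^q = 5.415^1.2 = 7.5913
f*(5.415) = 7.5913 / 1.2 = 6.3261


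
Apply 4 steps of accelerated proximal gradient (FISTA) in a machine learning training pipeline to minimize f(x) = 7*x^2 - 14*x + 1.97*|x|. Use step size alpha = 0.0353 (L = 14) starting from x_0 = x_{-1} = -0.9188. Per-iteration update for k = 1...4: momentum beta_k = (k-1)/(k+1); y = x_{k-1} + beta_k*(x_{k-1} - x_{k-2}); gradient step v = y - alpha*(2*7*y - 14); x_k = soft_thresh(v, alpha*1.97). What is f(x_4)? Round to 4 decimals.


FISTA on f(x) = 7*x^2 - 14*x + 1.97*|x|
L = 14, alpha = 0.0353
Iteration 1: beta = 0.0, y = -0.9188 + 0.0*(-0.9188 + 0.9188) = -0.9188
  grad(y) = -26.8632, v = y - alpha*grad = 0.0295
  prox(v) = soft_thresh(0.0295, 0.0695) = 0.0
Iteration 2: beta = 0.3333, y = 0.0 + 0.3333*(0.0 + 0.9188) = 0.3063
  grad(y) = -9.7123, v = y - alpha*grad = 0.6491
  prox(v) = soft_thresh(0.6491, 0.0695) = 0.5796
Iteration 3: beta = 0.5, y = 0.5796 + 0.5*(0.5796 - 0.0) = 0.8694
  grad(y) = -1.8291, v = y - alpha*grad = 0.9339
  prox(v) = soft_thresh(0.9339, 0.0695) = 0.8644
Iteration 4: beta = 0.6, y = 0.8644 + 0.6*(0.8644 - 0.5796) = 1.0353
  grad(y) = 0.4937, v = y - alpha*grad = 1.0178
  prox(v) = soft_thresh(1.0178, 0.0695) = 0.9483
f(x_4) = 7*0.9483^2 - 14*0.9483 + 1.97*|0.9483| = -5.1131


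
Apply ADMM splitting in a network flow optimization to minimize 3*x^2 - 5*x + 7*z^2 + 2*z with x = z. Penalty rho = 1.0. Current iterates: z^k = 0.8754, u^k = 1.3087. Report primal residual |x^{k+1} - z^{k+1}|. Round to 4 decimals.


ADMM iteration with rho = 1.0, z^k = 0.8754, u^k = 1.3087
Step 1: x-update.
Minimize 3*x^2 - 5*x + (1.0/2)*(x - 0.8754 + 1.3087)^2
FOC: (2*3 + 1.0)*x = 5 + 1.0*(0.8754 - 1.3087)
x^{k+1} = 0.6524
Step 2: z-update.
Minimize 7*z^2 + 2*z + (1.0/2)*(0.6524 - z + 1.3087)^2
FOC: (2*7 + 1.0)*z = -2 + 1.0*(0.6524 + 1.3087)
z^{k+1} = -0.0026
Step 3: u-update.
u^{k+1} = 1.3087 + 0.6524 + 0.0026 = 1.9637
Step 4: Primal residual = |0.6524 + 0.0026| = 0.655


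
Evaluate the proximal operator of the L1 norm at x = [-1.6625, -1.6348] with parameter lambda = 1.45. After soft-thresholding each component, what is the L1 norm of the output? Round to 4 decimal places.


Soft-thresholding with lambda = 1.45:
prox(-1.6625) = sign(-1.6625)*max(|-1.6625| - 1.45, 0) = -0.2125
prox(-1.6348) = sign(-1.6348)*max(|-1.6348| - 1.45, 0) = -0.1848
prox(x) = [-0.2125, -0.1848]
||prox(x)||_1 = 0.2125 + 0.1848 = 0.3973


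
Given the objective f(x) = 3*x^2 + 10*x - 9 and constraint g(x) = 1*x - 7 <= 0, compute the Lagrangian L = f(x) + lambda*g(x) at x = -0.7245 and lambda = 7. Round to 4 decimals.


Step 1: Evaluate f(x).
f(-0.7245) = 3*(-0.7245)^2 + 10*(-0.7245) - 9 = -14.6703
Step 2: Evaluate g(x).
g(-0.7245) = 1*-0.7245 - 7 = -7.7245
Step 3: Compute Lagrangian.
L = -14.6703 + 7*-7.7245 = -68.7418


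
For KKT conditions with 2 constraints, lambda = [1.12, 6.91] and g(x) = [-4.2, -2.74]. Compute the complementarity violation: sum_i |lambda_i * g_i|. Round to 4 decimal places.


KKT complementary slackness check:
lambda_1 * g_1 = 1.12 * -4.2 = -4.704
lambda_2 * g_2 = 6.91 * -2.74 = -18.9334
Total violation = 4.704 + 18.9334 = 23.6374


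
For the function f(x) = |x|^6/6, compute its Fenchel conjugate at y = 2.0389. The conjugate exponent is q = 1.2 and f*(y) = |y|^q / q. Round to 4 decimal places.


The conjugate exponent q satisfies 1/p + 1/q = 1.
p = 6, so q = 6/(6 - 1) = 1.2
|y|^q = 2.0389^1.2 = 2.3511
f*(2.0389) = 2.3511 / 1.2 = 1.9593


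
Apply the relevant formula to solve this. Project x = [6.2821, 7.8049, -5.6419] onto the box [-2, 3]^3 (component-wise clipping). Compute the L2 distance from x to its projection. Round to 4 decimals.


Project each component onto [-2, 3].
clip(6.2821) = 3.0, clip(7.8049) = 3.0, clip(-5.6419) = -2.0
Projection = [3.0, 3.0, -2.0]
Squared diffs: [10.7722, 23.0871, 13.2634]
Distance = sqrt(47.1227) = 6.8646


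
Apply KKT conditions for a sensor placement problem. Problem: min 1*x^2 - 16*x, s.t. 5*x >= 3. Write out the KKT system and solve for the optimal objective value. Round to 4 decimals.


Step 1: Try lambda = 0 (constraint inactive).
Stationarity: 2*1*x - 16 = 0
x* = 16/(2*1) = 8.0
Check constraint: 5*8.0 = 40.0 >= 3 -- satisfied.
Step 2: Compute optimal value.
f(x*) = 1*8.0^2 - 16*8.0 = -64.0


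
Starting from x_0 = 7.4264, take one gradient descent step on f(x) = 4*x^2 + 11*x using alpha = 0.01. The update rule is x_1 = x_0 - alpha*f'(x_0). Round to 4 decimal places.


We compute the gradient at x_0 and apply the update.
f'(x) = 8*x + 11
f'(7.4264) = 8*7.4264 + 11 = 70.4112
x_1 = 7.4264 - 0.01*70.4112 = 6.7223


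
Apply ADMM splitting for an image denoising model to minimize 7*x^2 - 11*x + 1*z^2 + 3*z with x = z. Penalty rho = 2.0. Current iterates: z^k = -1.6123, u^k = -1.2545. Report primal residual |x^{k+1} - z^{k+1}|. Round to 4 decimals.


ADMM iteration with rho = 2.0, z^k = -1.6123, u^k = -1.2545
Step 1: x-update.
Minimize 7*x^2 - 11*x + (2.0/2)*(x + 1.6123 - 1.2545)^2
FOC: (2*7 + 2.0)*x = 11 + 2.0*(-1.6123 + 1.2545)
x^{k+1} = 0.6428
Step 2: z-update.
Minimize 1*z^2 + 3*z + (2.0/2)*(0.6428 - z - 1.2545)^2
FOC: (2*1 + 2.0)*z = -3 + 2.0*(0.6428 - 1.2545)
z^{k+1} = -1.0559
Step 3: u-update.
u^{k+1} = -1.2545 + 0.6428 + 1.0559 = 0.4441
Step 4: Primal residual = |0.6428 + 1.0559| = 1.6986


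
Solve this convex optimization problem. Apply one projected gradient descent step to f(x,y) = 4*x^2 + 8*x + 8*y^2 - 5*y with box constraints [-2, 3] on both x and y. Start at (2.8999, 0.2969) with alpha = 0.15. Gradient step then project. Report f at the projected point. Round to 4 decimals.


Step 1: Compute gradient at (2.8999, 0.2969).
grad_x = 2*4*2.8999 + 8 = 31.1992
grad_y = 2*8*0.2969 - 5 = -0.2496
Step 2: Gradient step.
x_raw = 2.8999 - 0.15*31.1992 = -1.78
y_raw = 0.2969 - 0.15*-0.2496 = 0.3343
Step 3: Project onto [-2, 3].
x_proj = clip(-1.78) = -1.78
y_proj = clip(0.3343) = 0.3343
Step 4: Evaluate f.
f(-1.78, 0.3343) = -2.344


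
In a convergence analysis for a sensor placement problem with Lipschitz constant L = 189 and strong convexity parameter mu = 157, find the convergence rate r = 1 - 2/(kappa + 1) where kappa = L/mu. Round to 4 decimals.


Step 1: Compute the condition number.
kappa = L/mu = 189/157 = 1.2038
Step 2: Compute the convergence rate.
r = 1 - 2/(kappa + 1) = 1 - 2*mu/(L + mu) = (L - mu)/(L + mu) = 32/346 = 0.0925


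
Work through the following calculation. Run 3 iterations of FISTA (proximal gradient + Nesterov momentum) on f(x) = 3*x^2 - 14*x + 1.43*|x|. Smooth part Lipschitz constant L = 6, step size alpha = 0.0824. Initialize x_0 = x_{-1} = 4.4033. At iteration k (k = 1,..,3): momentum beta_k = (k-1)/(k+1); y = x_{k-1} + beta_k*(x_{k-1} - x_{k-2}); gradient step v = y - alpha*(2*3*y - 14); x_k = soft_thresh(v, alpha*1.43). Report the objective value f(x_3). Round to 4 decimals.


FISTA on f(x) = 3*x^2 - 14*x + 1.43*|x|
L = 6, alpha = 0.0824
Iteration 1: beta = 0.0, y = 4.4033 + 0.0*(4.4033 - 4.4033) = 4.4033
  grad(y) = 12.4198, v = y - alpha*grad = 3.3799
  prox(v) = soft_thresh(3.3799, 0.1178) = 3.2621
Iteration 2: beta = 0.3333, y = 3.2621 + 0.3333*(3.2621 - 4.4033) = 2.8817
  grad(y) = 3.29, v = y - alpha*grad = 2.6106
  prox(v) = soft_thresh(2.6106, 0.1178) = 2.4927
Iteration 3: beta = 0.5, y = 2.4927 + 0.5*(2.4927 - 3.2621) = 2.1081
  grad(y) = -1.3516, v = y - alpha*grad = 2.2194
  prox(v) = soft_thresh(2.2194, 0.1178) = 2.1016
f(x_3) = 3*2.1016^2 - 14*2.1016 + 1.43*|2.1016| = -13.1669


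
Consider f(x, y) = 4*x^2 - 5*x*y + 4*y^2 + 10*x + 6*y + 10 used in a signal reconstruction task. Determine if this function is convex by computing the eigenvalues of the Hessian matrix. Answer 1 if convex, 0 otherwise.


The Hessian of f(x,y) = 4*x^2 - 5*x*y + 4*y^2 + 10*x + 6*y + 10 is:
H = [[8, -5], [-5, 8]]
Trace = 8 + 8 = 16
Determinant = 8*8 - (-5)^2 = 39
Discriminant = (16)^2 - 4*39 = 100.0
Eigenvalues: lambda_1 = 3.0, lambda_2 = 13.0
The function is convex.

1


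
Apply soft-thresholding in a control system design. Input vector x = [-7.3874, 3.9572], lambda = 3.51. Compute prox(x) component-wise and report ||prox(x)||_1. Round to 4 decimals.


Soft-thresholding with lambda = 3.51:
prox(-7.3874) = sign(-7.3874)*max(|-7.3874| - 3.51, 0) = -3.8774
prox(3.9572) = sign(3.9572)*max(|3.9572| - 3.51, 0) = 0.4472
prox(x) = [-3.8774, 0.4472]
||prox(x)||_1 = 3.8774 + 0.4472 = 4.3246


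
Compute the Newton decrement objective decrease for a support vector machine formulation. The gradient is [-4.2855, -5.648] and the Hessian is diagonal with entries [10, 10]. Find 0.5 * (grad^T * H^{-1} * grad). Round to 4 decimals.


Step 1: H is diagonal, so H^(-1) * g = [-0.4286, -0.5648].
Step 2: g^T H^(-1) g = sum_i g_i^2 / H_ii
  = (-4.2855)^2/10 + (-5.648)^2/10
  = 1.8366 + 3.19 = 5.0265
Step 3: Objective decrease = 0.5 * g^T H^(-1) g = 2.5133


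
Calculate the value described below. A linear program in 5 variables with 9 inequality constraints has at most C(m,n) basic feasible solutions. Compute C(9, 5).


Each vertex corresponds to some choice of n active constraints out of m, so the number of vertices is at most C(m, n) = m! / (n!(m-n)!).
m = 9, n = 5
Numerator: 9 * 8 * 7 * 6 * 5
Denominator: 5! = 120
C(9, 5) = 126


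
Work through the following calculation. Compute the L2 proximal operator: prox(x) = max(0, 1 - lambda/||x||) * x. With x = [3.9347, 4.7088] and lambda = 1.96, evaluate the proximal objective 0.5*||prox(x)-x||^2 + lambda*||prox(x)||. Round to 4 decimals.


Step 1: Compute ||x||.
||x|| = 6.1363
Step 2: Compute scaling factor.
scale = max(0, 1 - 1.96/6.1363) = 0.6806
Step 3: prox(x) = [2.6779, 3.2048]
||prox(x)|| = 4.1763
Step 4: Proximal objective.
0.5*||prox-x||^2 = 1.9208
lambda*||prox|| = 8.1855
Total = 10.1064


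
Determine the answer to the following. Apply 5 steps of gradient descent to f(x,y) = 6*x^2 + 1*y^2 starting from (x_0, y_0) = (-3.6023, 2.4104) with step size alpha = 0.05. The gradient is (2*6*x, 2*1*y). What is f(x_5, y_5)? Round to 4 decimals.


Gradient descent on f(x,y) = 6*x^2 + 1*y^2.
Starting point: (-3.6023, 2.4104), alpha = 0.05
Step 1: grad_x = 2*6*-3.6023 = -43.2276, grad_y = 2*1*2.4104 = 4.8208
  x_1 = -3.6023 - 0.05*-43.2276 = -1.4409
  y_1 = 2.4104 - 0.05*4.8208 = 2.1694
Step 2: grad_x = 2*6*-1.4409 = -17.291, grad_y = 2*1*2.1694 = 4.3387
  x_2 = -1.4409 - 0.05*-17.291 = -0.5764
  y_2 = 2.1694 - 0.05*4.3387 = 1.9524
Step 3: grad_x = 2*6*-0.5764 = -6.9164, grad_y = 2*1*1.9524 = 3.9048
  x_3 = -0.5764 - 0.05*-6.9164 = -0.2305
  y_3 = 1.9524 - 0.05*3.9048 = 1.7572
Step 4: grad_x = 2*6*-0.2305 = -2.7666, grad_y = 2*1*1.7572 = 3.5144
  x_4 = -0.2305 - 0.05*-2.7666 = -0.0922
  y_4 = 1.7572 - 0.05*3.5144 = 1.5815
Step 5: grad_x = 2*6*-0.0922 = -1.1066, grad_y = 2*1*1.5815 = 3.1629
  x_5 = -0.0922 - 0.05*-1.1066 = -0.0369
  y_5 = 1.5815 - 0.05*3.1629 = 1.4233
f(-0.0369, 1.4233) = 6*(-0.0369)^2 + 1*1.4233^2 = 2.034


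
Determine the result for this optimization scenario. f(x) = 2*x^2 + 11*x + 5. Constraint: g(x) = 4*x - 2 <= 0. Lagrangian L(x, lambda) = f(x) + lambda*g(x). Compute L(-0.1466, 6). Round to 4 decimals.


Step 1: Evaluate f(x).
f(-0.1466) = 2*(-0.1466)^2 + 11*(-0.1466) + 5 = 3.4304
Step 2: Evaluate g(x).
g(-0.1466) = 4*-0.1466 - 2 = -2.5864
Step 3: Compute Lagrangian.
L = 3.4304 + 6*-2.5864 = -12.088


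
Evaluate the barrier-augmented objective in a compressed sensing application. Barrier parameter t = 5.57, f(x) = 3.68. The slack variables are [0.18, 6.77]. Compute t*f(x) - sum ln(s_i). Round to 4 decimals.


Step 1: Compute log-barrier.
ln values: [-1.7148, 1.9125]
phi = -(-1.7148 + 1.9125) = -0.1977
Step 2: Compute augmented objective.
t*f(x) = 5.57*3.68 = 20.4976
Total = 20.4976 - 0.1977 = 20.2999


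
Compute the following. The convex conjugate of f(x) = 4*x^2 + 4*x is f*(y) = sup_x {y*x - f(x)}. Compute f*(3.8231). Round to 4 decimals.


f*(y) = sup_x {y*x - a*x^2 - b*x} = sup_x {(y-b)*x - a*x^2}
FOC: (y - b) - 2a*x = 0 => x* = (y - b)/(2a)
x* = (3.8231 - 4)/(2*4) = -0.0221
f*(3.8231) = (y-b)^2/(4a) = (3.8231 - 4)^2/(4*4)
= 0.0313/16 = 0.002


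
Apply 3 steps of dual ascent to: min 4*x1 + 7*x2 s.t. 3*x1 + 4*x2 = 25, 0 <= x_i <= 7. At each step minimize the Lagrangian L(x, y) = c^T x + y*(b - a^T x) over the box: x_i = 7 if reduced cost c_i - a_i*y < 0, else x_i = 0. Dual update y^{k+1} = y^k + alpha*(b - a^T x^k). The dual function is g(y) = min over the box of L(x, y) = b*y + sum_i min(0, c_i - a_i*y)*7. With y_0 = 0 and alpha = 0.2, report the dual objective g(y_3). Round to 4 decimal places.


Dual ascent for LP: min 4*x1 + 7*x2, 3*x1 + 4*x2 = 25, 0 <= x_i <= 7
Step 1: y^k = 0.0, reduced costs: (4.0, 7.0)
  x^k = (0.0, 0.0), subgradient = b - a^T x = 25.0
  y^{k+1} = 0.0 + 0.2*25.0 = 5.0
Step 2: y^k = 5.0, reduced costs: (-11.0, -13.0)
  x^k = (7.0, 7.0), subgradient = b - a^T x = -24.0
  y^{k+1} = 5.0 + 0.2*-24.0 = 0.2
Step 3: y^k = 0.2, reduced costs: (3.4, 6.2)
  x^k = (0.0, 0.0), subgradient = b - a^T x = 25.0
  y^{k+1} = 0.2 + 0.2*25.0 = 5.2
Dual objective at y_3 = 5.2: reduced costs (-11.6, -13.8), box minimizer x = (7.0, 7.0)
g(y_3) = b*y + (c1 - a1*y)*x1 + (c2 - a2*y)*x2 = 25*5.2 + (-11.6)*7.0 + (-13.8)*7.0 = 130.0 - 81.2 - 96.6 = -47.8


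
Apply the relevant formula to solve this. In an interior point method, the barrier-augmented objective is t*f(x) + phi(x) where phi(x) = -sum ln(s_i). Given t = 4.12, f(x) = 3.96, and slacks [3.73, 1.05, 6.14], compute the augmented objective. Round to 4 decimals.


Step 1: Compute log-barrier.
ln values: [1.3164, 0.0488, 1.8148]
phi = -(1.3164 + 0.0488 + 1.8148) = -3.18
Step 2: Compute augmented objective.
t*f(x) = 4.12*3.96 = 16.3152
Total = 16.3152 - 3.18 = 13.1352


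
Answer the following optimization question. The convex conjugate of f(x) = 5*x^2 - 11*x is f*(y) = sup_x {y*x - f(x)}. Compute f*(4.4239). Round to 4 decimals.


f*(y) = sup_x {y*x - a*x^2 - b*x} = sup_x {(y-b)*x - a*x^2}
FOC: (y - b) - 2a*x = 0 => x* = (y - b)/(2a)
x* = (4.4239 + 11)/(2*5) = 1.5424
f*(4.4239) = (y-b)^2/(4a) = (4.4239 + 11)^2/(4*5)
= 237.8967/20 = 11.8948


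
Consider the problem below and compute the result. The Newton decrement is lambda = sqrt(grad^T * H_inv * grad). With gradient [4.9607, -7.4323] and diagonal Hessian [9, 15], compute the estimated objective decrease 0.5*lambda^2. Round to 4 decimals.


Step 1: H is diagonal, so H^(-1) * g = [0.5512, -0.4955].
Step 2: g^T H^(-1) g = sum_i g_i^2 / H_ii
  = (4.9607)^2/9 + (-7.4323)^2/15
  = 2.7343 + 3.6826 = 6.4169
Step 3: Objective decrease = 0.5 * g^T H^(-1) g = 3.2084


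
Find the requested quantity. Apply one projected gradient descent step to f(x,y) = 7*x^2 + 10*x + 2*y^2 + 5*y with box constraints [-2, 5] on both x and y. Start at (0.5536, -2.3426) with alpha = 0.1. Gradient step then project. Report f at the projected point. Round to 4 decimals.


Step 1: Compute gradient at (0.5536, -2.3426).
grad_x = 2*7*0.5536 + 10 = 17.7504
grad_y = 2*2*-2.3426 + 5 = -4.3704
Step 2: Gradient step.
x_raw = 0.5536 - 0.1*17.7504 = -1.2214
y_raw = -2.3426 - 0.1*-4.3704 = -1.9056
Step 3: Project onto [-2, 5].
x_proj = clip(-1.2214) = -1.2214
y_proj = clip(-1.9056) = -1.9056
Step 4: Evaluate f.
f(-1.2214, -1.9056) = -4.0365


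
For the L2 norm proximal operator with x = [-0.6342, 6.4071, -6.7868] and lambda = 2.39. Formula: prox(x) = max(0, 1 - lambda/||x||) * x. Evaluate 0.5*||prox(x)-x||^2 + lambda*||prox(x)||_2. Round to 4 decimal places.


Step 1: Compute ||x||.
||x|| = 9.3549
Step 2: Compute scaling factor.
scale = max(0, 1 - 2.39/9.3549) = 0.7445
Step 3: prox(x) = [-0.4722, 4.7702, -5.0529]
||prox(x)|| = 6.9649
Step 4: Proximal objective.
0.5*||prox-x||^2 = 2.8561
lambda*||prox|| = 16.6461
Total = 19.5021


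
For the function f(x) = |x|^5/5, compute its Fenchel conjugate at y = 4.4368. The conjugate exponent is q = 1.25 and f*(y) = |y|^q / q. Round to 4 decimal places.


The conjugate exponent q satisfies 1/p + 1/q = 1.
p = 5, so q = 5/(5 - 1) = 1.25
|y|^q = 4.4368^1.25 = 6.4393
f*(4.4368) = 6.4393 / 1.25 = 5.1514


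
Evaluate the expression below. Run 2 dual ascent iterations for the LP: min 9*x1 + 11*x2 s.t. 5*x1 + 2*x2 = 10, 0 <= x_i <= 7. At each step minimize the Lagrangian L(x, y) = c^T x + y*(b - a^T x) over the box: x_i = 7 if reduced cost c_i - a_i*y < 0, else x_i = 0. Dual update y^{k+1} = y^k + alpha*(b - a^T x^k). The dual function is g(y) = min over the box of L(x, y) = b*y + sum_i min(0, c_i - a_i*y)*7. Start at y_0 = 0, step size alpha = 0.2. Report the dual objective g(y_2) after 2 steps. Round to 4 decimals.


Dual ascent for LP: min 9*x1 + 11*x2, 5*x1 + 2*x2 = 10, 0 <= x_i <= 7
Step 1: y^k = 0.0, reduced costs: (9.0, 11.0)
  x^k = (0.0, 0.0), subgradient = b - a^T x = 10.0
  y^{k+1} = 0.0 + 0.2*10.0 = 2.0
Step 2: y^k = 2.0, reduced costs: (-1.0, 7.0)
  x^k = (7.0, 0.0), subgradient = b - a^T x = -25.0
  y^{k+1} = 2.0 + 0.2*-25.0 = -3.0
Dual objective at y_2 = -3.0: reduced costs (24.0, 17.0), box minimizer x = (0.0, 0.0)
g(y_2) = b*y + (c1 - a1*y)*x1 + (c2 - a2*y)*x2 = 10*(-3.0) + 24.0*0.0 + 17.0*0.0 = -30.0 + 0.0 + 0.0 = -30.0


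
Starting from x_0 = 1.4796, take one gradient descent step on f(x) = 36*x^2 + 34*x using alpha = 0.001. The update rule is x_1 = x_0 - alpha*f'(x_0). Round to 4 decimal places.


We compute the gradient at x_0 and apply the update.
f'(x) = 72*x + 34
f'(1.4796) = 72*1.4796 + 34 = 140.5312
x_1 = 1.4796 - 0.001*140.5312 = 1.3391


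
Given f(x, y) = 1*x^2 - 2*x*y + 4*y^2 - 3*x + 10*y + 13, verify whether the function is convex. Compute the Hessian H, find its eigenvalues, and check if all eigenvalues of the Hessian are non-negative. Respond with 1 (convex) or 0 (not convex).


The Hessian of f(x,y) = 1*x^2 - 2*x*y + 4*y^2 - 3*x + 10*y + 13 is:
H = [[2, -2], [-2, 8]]
Trace = 2 + 8 = 10
Determinant = 2*8 - (-2)^2 = 12
Discriminant = (10)^2 - 4*12 = 52.0
Eigenvalues: lambda_1 = 1.3944, lambda_2 = 8.6056
The function is convex.

1


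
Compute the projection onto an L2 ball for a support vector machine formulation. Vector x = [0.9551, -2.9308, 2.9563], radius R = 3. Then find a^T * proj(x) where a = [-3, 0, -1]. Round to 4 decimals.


Step 1: Compute ||x|| (intermediates to 6 decimals).
||x|| = sqrt(0.9551^2 + (-2.9308)^2 + 2.9563^2) = 4.271009
Step 2: Project.
Since ||x|| > R, scale = R/||x|| = 3/4.271009 = 0.70241, proj(x) = scale * x
proj(x) = [0.670872, -2.058623, 2.076535]
Step 3: Dot product.
a^T * proj(x) = -3*0.670872 + 0*(-2.058623) - 1*2.076535 = -4.0892


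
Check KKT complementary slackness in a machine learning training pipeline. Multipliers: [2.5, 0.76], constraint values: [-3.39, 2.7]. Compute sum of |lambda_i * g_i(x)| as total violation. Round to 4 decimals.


KKT complementary slackness check:
lambda_1 * g_1 = 2.5 * -3.39 = -8.475
lambda_2 * g_2 = 0.76 * 2.7 = 2.052
Total violation = 8.475 + 2.052 = 10.527


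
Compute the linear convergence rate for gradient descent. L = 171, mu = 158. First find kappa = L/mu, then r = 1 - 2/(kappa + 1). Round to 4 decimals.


Step 1: Compute the condition number.
kappa = L/mu = 171/158 = 1.0823
Step 2: Compute the convergence rate.
r = 1 - 2/(kappa + 1) = 1 - 2*mu/(L + mu) = (L - mu)/(L + mu) = 13/329 = 0.0395


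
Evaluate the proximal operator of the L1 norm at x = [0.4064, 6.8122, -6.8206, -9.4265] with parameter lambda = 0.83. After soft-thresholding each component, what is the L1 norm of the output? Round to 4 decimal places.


Soft-thresholding with lambda = 0.83:
prox(0.4064) = sign(0.4064)*max(|0.4064| - 0.83, 0) = 0.0
prox(6.8122) = sign(6.8122)*max(|6.8122| - 0.83, 0) = 5.9822
prox(-6.8206) = sign(-6.8206)*max(|-6.8206| - 0.83, 0) = -5.9906
prox(-9.4265) = sign(-9.4265)*max(|-9.4265| - 0.83, 0) = -8.5965
prox(x) = [0.0, 5.9822, -5.9906, -8.5965]
||prox(x)||_1 = 0.0 + 5.9822 + 5.9906 + 8.5965 = 20.5693


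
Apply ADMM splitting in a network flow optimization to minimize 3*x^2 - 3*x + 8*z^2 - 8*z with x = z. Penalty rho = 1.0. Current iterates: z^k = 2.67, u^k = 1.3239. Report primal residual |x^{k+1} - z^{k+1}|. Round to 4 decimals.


ADMM iteration with rho = 1.0, z^k = 2.67, u^k = 1.3239
Step 1: x-update.
Minimize 3*x^2 - 3*x + (1.0/2)*(x - 2.67 + 1.3239)^2
FOC: (2*3 + 1.0)*x = 3 + 1.0*(2.67 - 1.3239)
x^{k+1} = 0.6209
Step 2: z-update.
Minimize 8*z^2 - 8*z + (1.0/2)*(0.6209 - z + 1.3239)^2
FOC: (2*8 + 1.0)*z = 8 + 1.0*(0.6209 + 1.3239)
z^{k+1} = 0.585
Step 3: u-update.
u^{k+1} = 1.3239 + 0.6209 - 0.585 = 1.3598
Step 4: Primal residual = |0.6209 - 0.585| = 0.0359


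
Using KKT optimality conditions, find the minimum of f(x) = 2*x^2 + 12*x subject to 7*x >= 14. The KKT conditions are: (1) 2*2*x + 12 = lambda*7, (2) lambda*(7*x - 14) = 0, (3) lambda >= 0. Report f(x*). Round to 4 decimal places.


Step 1: Try lambda = 0 (constraint inactive).
x_unc = -12/(2*2) = -3.0
Check: 7*-3.0 = -21.0 < 14 -- violated!
Step 2: Constraint must be active: 7*x = 14
x* = 14/7 = 2.0
lambda = (2*2*2.0 + 12)/7 = 2.8571
Step 3: Compute optimal value.
f(x*) = 2*2.0^2 + 12*2.0 = 32.0


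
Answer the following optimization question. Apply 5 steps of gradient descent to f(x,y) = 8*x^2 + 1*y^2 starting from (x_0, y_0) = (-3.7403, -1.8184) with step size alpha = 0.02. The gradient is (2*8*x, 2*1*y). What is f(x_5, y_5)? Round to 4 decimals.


Gradient descent on f(x,y) = 8*x^2 + 1*y^2.
Starting point: (-3.7403, -1.8184), alpha = 0.02
Step 1: grad_x = 2*8*-3.7403 = -59.8448, grad_y = 2*1*-1.8184 = -3.6368
  x_1 = -3.7403 - 0.02*-59.8448 = -2.5434
  y_1 = -1.8184 - 0.02*-3.6368 = -1.7457
Step 2: grad_x = 2*8*-2.5434 = -40.6945, grad_y = 2*1*-1.7457 = -3.4913
  x_2 = -2.5434 - 0.02*-40.6945 = -1.7295
  y_2 = -1.7457 - 0.02*-3.4913 = -1.6758
Step 3: grad_x = 2*8*-1.7295 = -27.6722, grad_y = 2*1*-1.6758 = -3.3517
  x_3 = -1.7295 - 0.02*-27.6722 = -1.1761
  y_3 = -1.6758 - 0.02*-3.3517 = -1.6088
Step 4: grad_x = 2*8*-1.1761 = -18.8171, grad_y = 2*1*-1.6088 = -3.2176
  x_4 = -1.1761 - 0.02*-18.8171 = -0.7997
  y_4 = -1.6088 - 0.02*-3.2176 = -1.5445
Step 5: grad_x = 2*8*-0.7997 = -12.7956, grad_y = 2*1*-1.5445 = -3.0889
  x_5 = -0.7997 - 0.02*-12.7956 = -0.5438
  y_5 = -1.5445 - 0.02*-3.0889 = -1.4827
f(-0.5438, -1.4827) = 8*(-0.5438)^2 + 1*(-1.4827)^2 = 4.5642


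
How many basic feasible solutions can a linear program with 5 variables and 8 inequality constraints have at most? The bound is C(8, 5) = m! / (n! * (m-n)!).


Each vertex corresponds to some choice of n active constraints out of m, so the number of vertices is at most C(m, n) = m! / (n!(m-n)!).
m = 8, n = 5
Numerator: 8 * 7 * 6 * 5 * 4
Denominator: 5! = 120
C(8, 5) = 56


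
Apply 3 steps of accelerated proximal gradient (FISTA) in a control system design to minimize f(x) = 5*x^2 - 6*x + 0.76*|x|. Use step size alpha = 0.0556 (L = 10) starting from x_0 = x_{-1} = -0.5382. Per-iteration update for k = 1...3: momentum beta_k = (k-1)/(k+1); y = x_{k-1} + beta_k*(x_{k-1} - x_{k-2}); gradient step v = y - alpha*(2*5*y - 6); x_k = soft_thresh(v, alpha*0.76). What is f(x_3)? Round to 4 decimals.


FISTA on f(x) = 5*x^2 - 6*x + 0.76*|x|
L = 10, alpha = 0.0556
Iteration 1: beta = 0.0, y = -0.5382 + 0.0*(-0.5382 + 0.5382) = -0.5382
  grad(y) = -11.382, v = y - alpha*grad = 0.0946
  prox(v) = soft_thresh(0.0946, 0.0423) = 0.0524
Iteration 2: beta = 0.3333, y = 0.0524 + 0.3333*(0.0524 + 0.5382) = 0.2492
  grad(y) = -3.5076, v = y - alpha*grad = 0.4443
  prox(v) = soft_thresh(0.4443, 0.0423) = 0.402
Iteration 3: beta = 0.5, y = 0.402 + 0.5*(0.402 - 0.0524) = 0.5768
  grad(y) = -0.2318, v = y - alpha*grad = 0.5897
  prox(v) = soft_thresh(0.5897, 0.0423) = 0.5475
f(x_3) = 5*0.5475^2 - 6*0.5475 + 0.76*|0.5475| = -1.3701


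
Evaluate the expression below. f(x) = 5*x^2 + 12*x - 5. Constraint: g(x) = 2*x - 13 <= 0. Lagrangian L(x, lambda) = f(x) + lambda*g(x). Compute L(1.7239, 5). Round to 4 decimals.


Step 1: Evaluate f(x).
f(1.7239) = 5*1.7239^2 + 12*1.7239 - 5 = 30.546
Step 2: Evaluate g(x).
g(1.7239) = 2*1.7239 - 13 = -9.5522
Step 3: Compute Lagrangian.
L = 30.546 + 5*-9.5522 = -17.215


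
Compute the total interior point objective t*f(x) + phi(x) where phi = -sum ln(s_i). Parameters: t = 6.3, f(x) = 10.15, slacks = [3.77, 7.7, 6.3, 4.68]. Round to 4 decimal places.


Step 1: Compute log-barrier.
ln values: [1.3271, 2.0412, 1.8405, 1.5433]
phi = -(1.3271 + 2.0412 + 1.8405 + 1.5433) = -6.7521
Step 2: Compute augmented objective.
t*f(x) = 6.3*10.15 = 63.945
Total = 63.945 - 6.7521 = 57.1929


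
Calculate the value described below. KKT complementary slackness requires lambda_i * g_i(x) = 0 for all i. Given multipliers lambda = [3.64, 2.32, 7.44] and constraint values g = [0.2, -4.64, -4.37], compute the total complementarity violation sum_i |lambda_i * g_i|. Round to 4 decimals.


KKT complementary slackness check:
lambda_1 * g_1 = 3.64 * 0.2 = 0.728
lambda_2 * g_2 = 2.32 * -4.64 = -10.7648
lambda_3 * g_3 = 7.44 * -4.37 = -32.5128
Total violation = 0.728 + 10.7648 + 32.5128 = 44.0056
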